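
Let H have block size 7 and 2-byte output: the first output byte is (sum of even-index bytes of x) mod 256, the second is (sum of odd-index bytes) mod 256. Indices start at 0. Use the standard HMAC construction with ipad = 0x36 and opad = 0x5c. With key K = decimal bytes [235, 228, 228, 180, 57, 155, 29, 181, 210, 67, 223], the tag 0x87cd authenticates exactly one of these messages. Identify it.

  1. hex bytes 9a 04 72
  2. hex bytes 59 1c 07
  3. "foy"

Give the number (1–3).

2

Key decimal bytes [235, 228, 228, 180, 57, 155, 29, 181, 210, 67, 223] = eb e4 e4 b4 39 9b 1d b5 d2 43 df is 11 bytes > B = 7, so hash it first: H(key) = d6 2b, then zero-pad to 7 bytes: K' = d6 2b 00 00 00 00 00.
K' ⊕ ipad = e0 1d 36 36 36 36 36; K' ⊕ opad = 8a 77 5c 5c 5c 5c 5c.
m1: inner = H(e0 1d 36 36 36 36 36 9a 04 72) = 86 95; tag = H(8a 77 5c 5c 5c 5c 5c 86 95) = 33b5
m2: inner = H(e0 1d 36 36 36 36 36 59 1c 07) = 9e e9; tag = H(8a 77 5c 5c 5c 5c 5c 9e e9) = 87cd ← matches
m3: inner = H(e0 1d 36 36 36 36 36 66 6f 79) = f1 68; tag = H(8a 77 5c 5c 5c 5c 5c f1 68) = 0620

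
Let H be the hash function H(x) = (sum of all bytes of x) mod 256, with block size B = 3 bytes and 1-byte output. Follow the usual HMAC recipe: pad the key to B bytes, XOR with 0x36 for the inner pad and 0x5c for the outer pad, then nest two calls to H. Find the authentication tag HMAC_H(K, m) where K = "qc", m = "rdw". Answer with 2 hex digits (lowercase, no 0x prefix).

Key "qc" = 71 63 is 2 bytes ≤ B = 3; zero-pad to 3 bytes: K' = 71 63 00.
K' ⊕ ipad = 47 55 36.  K' ⊕ opad = 2d 3f 5c.
Inner input = (K'⊕ipad) ∥ m = 47 55 36 ∥ 72 64 77.
Inner hash: sum = 71+85+54+114+100+119 = 543; mod 256 = 31 → 1f.
Outer input = (K'⊕opad) ∥ inner = 2d 3f 5c ∥ 1f.
Outer hash (tag): sum = 45+63+92+31 = 231 → e7.

e7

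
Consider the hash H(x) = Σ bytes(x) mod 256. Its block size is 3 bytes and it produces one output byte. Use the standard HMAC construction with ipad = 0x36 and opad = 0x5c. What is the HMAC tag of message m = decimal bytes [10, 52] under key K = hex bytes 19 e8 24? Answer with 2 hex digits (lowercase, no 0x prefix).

Key hex bytes 19 e8 24 is exactly B = 3 bytes: K' = 19 e8 24.
K' ⊕ ipad = 2f de 12.  K' ⊕ opad = 45 b4 78.
Inner input = (K'⊕ipad) ∥ m = 2f de 12 ∥ 0a 34.
Inner hash: sum = 47+222+18+10+52 = 349; mod 256 = 93 → 5d.
Outer input = (K'⊕opad) ∥ inner = 45 b4 78 ∥ 5d.
Outer hash (tag): sum = 69+180+120+93 = 462; mod 256 = 206 → ce.

ce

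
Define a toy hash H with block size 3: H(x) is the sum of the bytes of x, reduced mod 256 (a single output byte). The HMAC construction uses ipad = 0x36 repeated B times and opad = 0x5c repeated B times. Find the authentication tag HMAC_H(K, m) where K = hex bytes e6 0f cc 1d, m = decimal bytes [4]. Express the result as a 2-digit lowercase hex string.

92

Key hex bytes e6 0f cc 1d is 4 bytes > B = 3, so hash it first: H(key) = de, then zero-pad to 3 bytes: K' = de 00 00.
K' ⊕ ipad = e8 36 36.  K' ⊕ opad = 82 5c 5c.
Inner input = (K'⊕ipad) ∥ m = e8 36 36 ∥ 04.
Inner hash: sum = 232+54+54+4 = 344; mod 256 = 88 → 58.
Outer input = (K'⊕opad) ∥ inner = 82 5c 5c ∥ 58.
Outer hash (tag): sum = 130+92+92+88 = 402; mod 256 = 146 → 92.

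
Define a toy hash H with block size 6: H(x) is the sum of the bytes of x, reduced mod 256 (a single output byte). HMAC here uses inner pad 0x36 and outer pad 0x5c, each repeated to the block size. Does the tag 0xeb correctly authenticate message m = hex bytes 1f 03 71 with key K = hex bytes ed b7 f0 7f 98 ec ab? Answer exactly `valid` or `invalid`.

invalid

Key hex bytes ed b7 f0 7f 98 ec ab is 7 bytes > B = 6, so hash it first: H(key) = 42, then zero-pad to 6 bytes: K' = 42 00 00 00 00 00.
K' ⊕ ipad = 74 36 36 36 36 36; K' ⊕ opad = 1e 5c 5c 5c 5c 5c.
Inner hash: sum = 116+54+54+54+54+54+31+3+113 = 533; mod 256 = 21 → 15.
Outer hash (recomputed tag): sum = 30+92+92+92+92+92+21 = 511; mod 256 = 255 → ff.
Recomputed tag = ff; claimed = eb → mismatch.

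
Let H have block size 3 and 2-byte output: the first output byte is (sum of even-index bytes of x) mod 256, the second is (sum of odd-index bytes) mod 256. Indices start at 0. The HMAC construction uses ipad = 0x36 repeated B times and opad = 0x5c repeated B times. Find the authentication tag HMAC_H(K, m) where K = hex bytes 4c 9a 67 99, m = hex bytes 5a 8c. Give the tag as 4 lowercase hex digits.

Key hex bytes 4c 9a 67 99 is 4 bytes > B = 3, so hash it first: H(key) = b3 33, then zero-pad to 3 bytes: K' = b3 33 00.
K' ⊕ ipad = 85 05 36.  K' ⊕ opad = ef 6f 5c.
Inner input = (K'⊕ipad) ∥ m = 85 05 36 ∥ 5a 8c.
Inner hash: even-index sum = 327 mod 256 = 71; odd-index sum = 95 mod 256 = 95 → 47 5f.
Outer input = (K'⊕opad) ∥ inner = ef 6f 5c ∥ 47 5f.
Outer hash (tag): even-index sum = 426 mod 256 = 170; odd-index sum = 182 mod 256 = 182 → aa b6.

aab6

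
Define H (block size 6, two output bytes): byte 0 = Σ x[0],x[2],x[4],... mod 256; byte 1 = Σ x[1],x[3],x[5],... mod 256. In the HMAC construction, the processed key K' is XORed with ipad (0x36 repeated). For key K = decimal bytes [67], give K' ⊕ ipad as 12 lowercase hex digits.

Key decimal bytes [67] = 43 is 1 byte ≤ B = 6; zero-pad to 6 bytes: K' = 43 00 00 00 00 00.
XOR each byte with 0x36: 43⊕36=75, 00⊕36=36, 00⊕36=36, 00⊕36=36, 00⊕36=36, 00⊕36=36.

753636363636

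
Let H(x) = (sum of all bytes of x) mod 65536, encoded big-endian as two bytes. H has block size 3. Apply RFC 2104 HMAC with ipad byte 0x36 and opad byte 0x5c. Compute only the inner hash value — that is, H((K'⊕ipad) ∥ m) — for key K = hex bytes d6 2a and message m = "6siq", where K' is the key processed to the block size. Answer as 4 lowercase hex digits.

02b5

Key hex bytes d6 2a is 2 bytes ≤ B = 3; zero-pad to 3 bytes: K' = d6 2a 00.
K' ⊕ ipad = e0 1c 36.
Inner input = e0 1c 36 ∥ 36 73 69 71.
Inner hash: sum = 224+28+54+54+115+105+113 = 693 → 02 b5.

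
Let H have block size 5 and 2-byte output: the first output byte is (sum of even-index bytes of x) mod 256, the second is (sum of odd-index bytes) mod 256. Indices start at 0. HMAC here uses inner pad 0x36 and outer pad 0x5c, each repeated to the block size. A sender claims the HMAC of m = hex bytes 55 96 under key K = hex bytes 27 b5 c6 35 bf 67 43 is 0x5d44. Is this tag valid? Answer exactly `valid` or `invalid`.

valid

Key hex bytes 27 b5 c6 35 bf 67 43 is 7 bytes > B = 5, so hash it first: H(key) = ef 51, then zero-pad to 5 bytes: K' = ef 51 00 00 00.
K' ⊕ ipad = d9 67 36 36 36; K' ⊕ opad = b3 0d 5c 5c 5c.
Inner hash: even-index sum = 475 mod 256 = 219; odd-index sum = 242 mod 256 = 242 → db f2.
Outer hash (recomputed tag): even-index sum = 605 mod 256 = 93; odd-index sum = 324 mod 256 = 68 → 5d 44.
Recomputed tag = 5d44; claimed = 5d44 → match.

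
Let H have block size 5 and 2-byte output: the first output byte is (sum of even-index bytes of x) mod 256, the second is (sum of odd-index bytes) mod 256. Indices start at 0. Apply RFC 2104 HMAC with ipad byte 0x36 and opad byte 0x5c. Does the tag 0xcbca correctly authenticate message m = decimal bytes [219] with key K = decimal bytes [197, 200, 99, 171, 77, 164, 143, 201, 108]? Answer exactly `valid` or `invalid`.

valid

Key decimal bytes [197, 200, 99, 171, 77, 164, 143, 201, 108] = c5 c8 63 ab 4d a4 8f c9 6c is 9 bytes > B = 5, so hash it first: H(key) = 70 e0, then zero-pad to 5 bytes: K' = 70 e0 00 00 00.
K' ⊕ ipad = 46 d6 36 36 36; K' ⊕ opad = 2c bc 5c 5c 5c.
Inner hash: even-index sum = 178 mod 256 = 178; odd-index sum = 487 mod 256 = 231 → b2 e7.
Outer hash (recomputed tag): even-index sum = 459 mod 256 = 203; odd-index sum = 458 mod 256 = 202 → cb ca.
Recomputed tag = cbca; claimed = cbca → match.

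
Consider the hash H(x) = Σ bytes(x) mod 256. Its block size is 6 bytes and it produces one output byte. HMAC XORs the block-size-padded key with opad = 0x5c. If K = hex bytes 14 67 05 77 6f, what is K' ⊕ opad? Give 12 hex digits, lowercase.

483b592b335c

Key hex bytes 14 67 05 77 6f is 5 bytes ≤ B = 6; zero-pad to 6 bytes: K' = 14 67 05 77 6f 00.
XOR each byte with 0x5c: 14⊕5c=48, 67⊕5c=3b, 05⊕5c=59, 77⊕5c=2b, 6f⊕5c=33, 00⊕5c=5c.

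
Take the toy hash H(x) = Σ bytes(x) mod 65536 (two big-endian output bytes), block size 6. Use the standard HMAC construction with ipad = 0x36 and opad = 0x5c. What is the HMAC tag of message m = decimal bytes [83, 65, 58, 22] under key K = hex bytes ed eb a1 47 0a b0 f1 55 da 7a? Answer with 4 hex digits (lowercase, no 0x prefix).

Key hex bytes ed eb a1 47 0a b0 f1 55 da 7a is 10 bytes > B = 6, so hash it first: H(key) = 06 14, then zero-pad to 6 bytes: K' = 06 14 00 00 00 00.
K' ⊕ ipad = 30 22 36 36 36 36.  K' ⊕ opad = 5a 48 5c 5c 5c 5c.
Inner input = (K'⊕ipad) ∥ m = 30 22 36 36 36 36 ∥ 53 41 3a 16.
Inner hash: sum = 48+34+54+54+54+54+83+65+58+22 = 526 → 02 0e.
Outer input = (K'⊕opad) ∥ inner = 5a 48 5c 5c 5c 5c ∥ 02 0e.
Outer hash (tag): sum = 90+72+92+92+92+92+2+14 = 546 → 02 22.

0222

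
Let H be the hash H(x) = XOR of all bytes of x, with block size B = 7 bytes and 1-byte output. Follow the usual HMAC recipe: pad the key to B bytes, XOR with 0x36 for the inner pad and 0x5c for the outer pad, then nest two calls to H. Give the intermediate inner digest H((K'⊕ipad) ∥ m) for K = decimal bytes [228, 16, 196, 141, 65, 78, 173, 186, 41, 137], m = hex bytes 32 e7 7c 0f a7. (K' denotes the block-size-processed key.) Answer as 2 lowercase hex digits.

Key decimal bytes [228, 16, 196, 141, 65, 78, 173, 186, 41, 137] = e4 10 c4 8d 41 4e ad ba 29 89 is 10 bytes > B = 7, so hash it first: H(key) = 05, then zero-pad to 7 bytes: K' = 05 00 00 00 00 00 00.
K' ⊕ ipad = 33 36 36 36 36 36 36.
Inner input = 33 36 36 36 36 36 36 ∥ 32 e7 7c 0f a7.
Inner hash: XOR 33⊕36⊕36⊕36⊕36⊕36⊕36⊕32⊕e7⊕7c⊕0f⊕a7 = 32.

32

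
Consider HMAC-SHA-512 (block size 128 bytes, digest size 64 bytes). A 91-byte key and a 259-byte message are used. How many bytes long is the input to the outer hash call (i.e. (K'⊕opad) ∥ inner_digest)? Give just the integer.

192

Key is 91 ≤ 128 bytes, zero-padded: |K'| = 128.
Outer input = (K'⊕opad) ∥ H(inner) → 128 + 64 = 192 bytes.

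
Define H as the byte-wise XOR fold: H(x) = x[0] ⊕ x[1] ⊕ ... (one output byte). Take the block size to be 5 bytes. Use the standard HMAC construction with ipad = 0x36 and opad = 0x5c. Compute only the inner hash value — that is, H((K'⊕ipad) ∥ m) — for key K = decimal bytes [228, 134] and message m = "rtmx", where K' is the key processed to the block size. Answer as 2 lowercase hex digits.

Key decimal bytes [228, 134] = e4 86 is 2 bytes ≤ B = 5; zero-pad to 5 bytes: K' = e4 86 00 00 00.
K' ⊕ ipad = d2 b0 36 36 36.
Inner input = d2 b0 36 36 36 ∥ 72 74 6d 78.
Inner hash: XOR d2⊕b0⊕36⊕36⊕36⊕72⊕74⊕6d⊕78 = 47.

47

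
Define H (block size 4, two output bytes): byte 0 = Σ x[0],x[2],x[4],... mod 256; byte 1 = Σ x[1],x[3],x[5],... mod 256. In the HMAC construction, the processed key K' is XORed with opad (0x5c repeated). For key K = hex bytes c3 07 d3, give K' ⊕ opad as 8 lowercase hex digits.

9f5b8f5c

Key hex bytes c3 07 d3 is 3 bytes ≤ B = 4; zero-pad to 4 bytes: K' = c3 07 d3 00.
XOR each byte with 0x5c: c3⊕5c=9f, 07⊕5c=5b, d3⊕5c=8f, 00⊕5c=5c.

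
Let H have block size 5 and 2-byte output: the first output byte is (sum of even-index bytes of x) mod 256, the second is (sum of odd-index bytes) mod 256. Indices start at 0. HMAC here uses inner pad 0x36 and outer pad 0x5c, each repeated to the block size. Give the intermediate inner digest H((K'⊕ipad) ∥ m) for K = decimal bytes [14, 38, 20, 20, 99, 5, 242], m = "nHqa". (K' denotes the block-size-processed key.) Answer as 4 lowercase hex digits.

561e

Key decimal bytes [14, 38, 20, 20, 99, 5, 242] = 0e 26 14 14 63 05 f2 is 7 bytes > B = 5, so hash it first: H(key) = 77 3f, then zero-pad to 5 bytes: K' = 77 3f 00 00 00.
K' ⊕ ipad = 41 09 36 36 36.
Inner input = 41 09 36 36 36 ∥ 6e 48 71 61.
Inner hash: even-index sum = 342 mod 256 = 86; odd-index sum = 286 mod 256 = 30 → 56 1e.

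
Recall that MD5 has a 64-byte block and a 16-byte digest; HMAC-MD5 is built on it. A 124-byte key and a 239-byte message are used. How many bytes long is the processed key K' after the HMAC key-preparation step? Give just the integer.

64

Key is 124 > 64 bytes, so it is hashed to 16 bytes then zero-padded to 64: |K'| = 64.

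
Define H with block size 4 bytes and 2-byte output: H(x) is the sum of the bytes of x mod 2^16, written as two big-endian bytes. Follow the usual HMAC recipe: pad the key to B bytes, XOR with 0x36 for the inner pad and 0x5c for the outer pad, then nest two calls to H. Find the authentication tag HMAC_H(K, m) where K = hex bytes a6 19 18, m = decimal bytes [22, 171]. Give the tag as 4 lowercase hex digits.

Key hex bytes a6 19 18 is 3 bytes ≤ B = 4; zero-pad to 4 bytes: K' = a6 19 18 00.
K' ⊕ ipad = 90 2f 2e 36.  K' ⊕ opad = fa 45 44 5c.
Inner input = (K'⊕ipad) ∥ m = 90 2f 2e 36 ∥ 16 ab.
Inner hash: sum = 144+47+46+54+22+171 = 484 → 01 e4.
Outer input = (K'⊕opad) ∥ inner = fa 45 44 5c ∥ 01 e4.
Outer hash (tag): sum = 250+69+68+92+1+228 = 708 → 02 c4.

02c4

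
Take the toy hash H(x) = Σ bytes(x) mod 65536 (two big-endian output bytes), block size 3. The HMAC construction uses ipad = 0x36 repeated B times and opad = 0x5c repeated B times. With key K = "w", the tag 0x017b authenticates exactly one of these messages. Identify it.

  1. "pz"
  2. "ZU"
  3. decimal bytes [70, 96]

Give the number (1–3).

1

Key "w" = 77 is 1 byte ≤ B = 3; zero-pad to 3 bytes: K' = 77 00 00.
K' ⊕ ipad = 41 36 36; K' ⊕ opad = 2b 5c 5c.
m1: inner = H(41 36 36 70 7a) = 01 97; tag = H(2b 5c 5c 01 97) = 017b ← matches
m2: inner = H(41 36 36 5a 55) = 01 5c; tag = H(2b 5c 5c 01 5c) = 0140
m3: inner = H(41 36 36 46 60) = 01 53; tag = H(2b 5c 5c 01 53) = 0137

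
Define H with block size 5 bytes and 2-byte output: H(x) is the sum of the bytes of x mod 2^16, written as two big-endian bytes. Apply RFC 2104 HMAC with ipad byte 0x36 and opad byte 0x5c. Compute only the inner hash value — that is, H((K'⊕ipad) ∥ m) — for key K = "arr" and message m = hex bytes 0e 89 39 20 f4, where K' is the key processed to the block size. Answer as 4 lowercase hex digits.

Key "arr" = 61 72 72 is 3 bytes ≤ B = 5; zero-pad to 5 bytes: K' = 61 72 72 00 00.
K' ⊕ ipad = 57 44 44 36 36.
Inner input = 57 44 44 36 36 ∥ 0e 89 39 20 f4.
Inner hash: sum = 87+68+68+54+54+14+137+57+32+244 = 815 → 03 2f.

032f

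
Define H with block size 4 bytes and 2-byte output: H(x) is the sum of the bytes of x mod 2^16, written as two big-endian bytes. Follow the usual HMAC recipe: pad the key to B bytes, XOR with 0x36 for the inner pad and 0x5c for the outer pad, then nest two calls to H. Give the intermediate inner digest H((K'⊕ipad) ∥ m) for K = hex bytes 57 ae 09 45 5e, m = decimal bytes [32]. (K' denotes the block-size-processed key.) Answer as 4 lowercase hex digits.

014a

Key hex bytes 57 ae 09 45 5e is 5 bytes > B = 4, so hash it first: H(key) = 01 b1, then zero-pad to 4 bytes: K' = 01 b1 00 00.
K' ⊕ ipad = 37 87 36 36.
Inner input = 37 87 36 36 ∥ 20.
Inner hash: sum = 55+135+54+54+32 = 330 → 01 4a.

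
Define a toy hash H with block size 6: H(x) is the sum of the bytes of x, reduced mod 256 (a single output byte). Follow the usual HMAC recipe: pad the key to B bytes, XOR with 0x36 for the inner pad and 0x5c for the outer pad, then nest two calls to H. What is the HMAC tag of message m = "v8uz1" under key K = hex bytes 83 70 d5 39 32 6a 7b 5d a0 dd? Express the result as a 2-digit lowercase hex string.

1a

Key hex bytes 83 70 d5 39 32 6a 7b 5d a0 dd is 10 bytes > B = 6, so hash it first: H(key) = f2, then zero-pad to 6 bytes: K' = f2 00 00 00 00 00.
K' ⊕ ipad = c4 36 36 36 36 36.  K' ⊕ opad = ae 5c 5c 5c 5c 5c.
Inner input = (K'⊕ipad) ∥ m = c4 36 36 36 36 36 ∥ 76 38 75 7a 31.
Inner hash: sum = 196+54+54+54+54+54+118+56+117+122+49 = 928; mod 256 = 160 → a0.
Outer input = (K'⊕opad) ∥ inner = ae 5c 5c 5c 5c 5c ∥ a0.
Outer hash (tag): sum = 174+92+92+92+92+92+160 = 794; mod 256 = 26 → 1a.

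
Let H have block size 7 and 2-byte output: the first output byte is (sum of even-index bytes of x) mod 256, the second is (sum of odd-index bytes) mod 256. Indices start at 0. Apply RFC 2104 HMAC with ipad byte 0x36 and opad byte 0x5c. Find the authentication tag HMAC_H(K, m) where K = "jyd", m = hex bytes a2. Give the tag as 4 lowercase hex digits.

83f7

Key "jyd" = 6a 79 64 is 3 bytes ≤ B = 7; zero-pad to 7 bytes: K' = 6a 79 64 00 00 00 00.
K' ⊕ ipad = 5c 4f 52 36 36 36 36.  K' ⊕ opad = 36 25 38 5c 5c 5c 5c.
Inner input = (K'⊕ipad) ∥ m = 5c 4f 52 36 36 36 36 ∥ a2.
Inner hash: even-index sum = 282 mod 256 = 26; odd-index sum = 349 mod 256 = 93 → 1a 5d.
Outer input = (K'⊕opad) ∥ inner = 36 25 38 5c 5c 5c 5c ∥ 1a 5d.
Outer hash (tag): even-index sum = 387 mod 256 = 131; odd-index sum = 247 mod 256 = 247 → 83 f7.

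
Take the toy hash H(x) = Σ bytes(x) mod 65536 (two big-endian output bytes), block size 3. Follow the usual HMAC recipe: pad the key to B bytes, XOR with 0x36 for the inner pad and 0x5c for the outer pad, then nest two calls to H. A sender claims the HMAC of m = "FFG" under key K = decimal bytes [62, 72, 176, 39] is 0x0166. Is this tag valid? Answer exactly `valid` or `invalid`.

valid

Key decimal bytes [62, 72, 176, 39] = 3e 48 b0 27 is 4 bytes > B = 3, so hash it first: H(key) = 01 5d, then zero-pad to 3 bytes: K' = 01 5d 00.
K' ⊕ ipad = 37 6b 36; K' ⊕ opad = 5d 01 5c.
Inner hash: sum = 55+107+54+70+70+71 = 427 → 01 ab.
Outer hash (recomputed tag): sum = 93+1+92+1+171 = 358 → 01 66.
Recomputed tag = 0166; claimed = 0166 → match.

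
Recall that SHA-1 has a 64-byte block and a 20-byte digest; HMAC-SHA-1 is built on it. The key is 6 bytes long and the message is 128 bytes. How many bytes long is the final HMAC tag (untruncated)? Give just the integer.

The tag is one SHA-1 digest: 20 bytes.

20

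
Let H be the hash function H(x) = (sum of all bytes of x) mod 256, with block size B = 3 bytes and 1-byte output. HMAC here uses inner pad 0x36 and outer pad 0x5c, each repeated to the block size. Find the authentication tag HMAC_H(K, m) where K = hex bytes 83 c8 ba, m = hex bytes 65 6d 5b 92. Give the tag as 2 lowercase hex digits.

Key hex bytes 83 c8 ba is exactly B = 3 bytes: K' = 83 c8 ba.
K' ⊕ ipad = b5 fe 8c.  K' ⊕ opad = df 94 e6.
Inner input = (K'⊕ipad) ∥ m = b5 fe 8c ∥ 65 6d 5b 92.
Inner hash: sum = 181+254+140+101+109+91+146 = 1022; mod 256 = 254 → fe.
Outer input = (K'⊕opad) ∥ inner = df 94 e6 ∥ fe.
Outer hash (tag): sum = 223+148+230+254 = 855; mod 256 = 87 → 57.

57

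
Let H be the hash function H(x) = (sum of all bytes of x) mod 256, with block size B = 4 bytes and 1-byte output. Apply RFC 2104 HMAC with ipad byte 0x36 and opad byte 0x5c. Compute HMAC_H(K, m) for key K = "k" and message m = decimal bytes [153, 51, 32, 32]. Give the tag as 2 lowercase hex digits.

Key "k" = 6b is 1 byte ≤ B = 4; zero-pad to 4 bytes: K' = 6b 00 00 00.
K' ⊕ ipad = 5d 36 36 36.  K' ⊕ opad = 37 5c 5c 5c.
Inner input = (K'⊕ipad) ∥ m = 5d 36 36 36 ∥ 99 33 20 20.
Inner hash: sum = 93+54+54+54+153+51+32+32 = 523; mod 256 = 11 → 0b.
Outer input = (K'⊕opad) ∥ inner = 37 5c 5c 5c ∥ 0b.
Outer hash (tag): sum = 55+92+92+92+11 = 342; mod 256 = 86 → 56.

56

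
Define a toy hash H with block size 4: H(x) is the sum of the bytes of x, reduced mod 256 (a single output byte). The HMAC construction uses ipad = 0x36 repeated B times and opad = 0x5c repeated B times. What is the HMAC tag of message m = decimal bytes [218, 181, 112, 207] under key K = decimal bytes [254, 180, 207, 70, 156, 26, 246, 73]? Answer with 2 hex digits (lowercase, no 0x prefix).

Key decimal bytes [254, 180, 207, 70, 156, 26, 246, 73] = fe b4 cf 46 9c 1a f6 49 is 8 bytes > B = 4, so hash it first: H(key) = bc, then zero-pad to 4 bytes: K' = bc 00 00 00.
K' ⊕ ipad = 8a 36 36 36.  K' ⊕ opad = e0 5c 5c 5c.
Inner input = (K'⊕ipad) ∥ m = 8a 36 36 36 ∥ da b5 70 cf.
Inner hash: sum = 138+54+54+54+218+181+112+207 = 1018; mod 256 = 250 → fa.
Outer input = (K'⊕opad) ∥ inner = e0 5c 5c 5c ∥ fa.
Outer hash (tag): sum = 224+92+92+92+250 = 750; mod 256 = 238 → ee.

ee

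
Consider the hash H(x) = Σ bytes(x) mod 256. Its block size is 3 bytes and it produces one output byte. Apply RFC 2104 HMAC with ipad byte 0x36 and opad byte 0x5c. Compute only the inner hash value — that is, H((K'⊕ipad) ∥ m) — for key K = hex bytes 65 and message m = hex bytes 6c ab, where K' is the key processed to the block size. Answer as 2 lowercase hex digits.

d6

Key hex bytes 65 is 1 byte ≤ B = 3; zero-pad to 3 bytes: K' = 65 00 00.
K' ⊕ ipad = 53 36 36.
Inner input = 53 36 36 ∥ 6c ab.
Inner hash: sum = 83+54+54+108+171 = 470; mod 256 = 214 → d6.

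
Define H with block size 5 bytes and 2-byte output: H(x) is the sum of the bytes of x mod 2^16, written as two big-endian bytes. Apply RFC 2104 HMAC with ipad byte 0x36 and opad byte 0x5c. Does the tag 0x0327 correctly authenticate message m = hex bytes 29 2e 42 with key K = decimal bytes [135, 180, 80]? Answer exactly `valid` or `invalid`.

valid

Key decimal bytes [135, 180, 80] = 87 b4 50 is 3 bytes ≤ B = 5; zero-pad to 5 bytes: K' = 87 b4 50 00 00.
K' ⊕ ipad = b1 82 66 36 36; K' ⊕ opad = db e8 0c 5c 5c.
Inner hash: sum = 177+130+102+54+54+41+46+66 = 670 → 02 9e.
Outer hash (recomputed tag): sum = 219+232+12+92+92+2+158 = 807 → 03 27.
Recomputed tag = 0327; claimed = 0327 → match.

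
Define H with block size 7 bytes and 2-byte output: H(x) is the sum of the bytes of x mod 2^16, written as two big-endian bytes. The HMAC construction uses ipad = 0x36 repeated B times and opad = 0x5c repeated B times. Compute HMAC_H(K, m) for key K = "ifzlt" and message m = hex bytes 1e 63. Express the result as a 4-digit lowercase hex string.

022b

Key "ifzlt" = 69 66 7a 6c 74 is 5 bytes ≤ B = 7; zero-pad to 7 bytes: K' = 69 66 7a 6c 74 00 00.
K' ⊕ ipad = 5f 50 4c 5a 42 36 36.  K' ⊕ opad = 35 3a 26 30 28 5c 5c.
Inner input = (K'⊕ipad) ∥ m = 5f 50 4c 5a 42 36 36 ∥ 1e 63.
Inner hash: sum = 95+80+76+90+66+54+54+30+99 = 644 → 02 84.
Outer input = (K'⊕opad) ∥ inner = 35 3a 26 30 28 5c 5c ∥ 02 84.
Outer hash (tag): sum = 53+58+38+48+40+92+92+2+132 = 555 → 02 2b.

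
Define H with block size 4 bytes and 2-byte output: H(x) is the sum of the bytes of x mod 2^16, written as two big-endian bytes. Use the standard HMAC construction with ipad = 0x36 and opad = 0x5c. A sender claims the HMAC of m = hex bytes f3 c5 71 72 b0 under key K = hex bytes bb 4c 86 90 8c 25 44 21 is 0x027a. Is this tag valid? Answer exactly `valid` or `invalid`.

Key hex bytes bb 4c 86 90 8c 25 44 21 is 8 bytes > B = 4, so hash it first: H(key) = 03 33, then zero-pad to 4 bytes: K' = 03 33 00 00.
K' ⊕ ipad = 35 05 36 36; K' ⊕ opad = 5f 6f 5c 5c.
Inner hash: sum = 53+5+54+54+243+197+113+114+176 = 1009 → 03 f1.
Outer hash (recomputed tag): sum = 95+111+92+92+3+241 = 634 → 02 7a.
Recomputed tag = 027a; claimed = 027a → match.

valid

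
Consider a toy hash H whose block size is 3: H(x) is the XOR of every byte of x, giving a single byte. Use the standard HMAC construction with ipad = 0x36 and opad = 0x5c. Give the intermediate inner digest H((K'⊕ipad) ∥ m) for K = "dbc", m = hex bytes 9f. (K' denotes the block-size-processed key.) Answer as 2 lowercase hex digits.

cc

Key "dbc" = 64 62 63 is exactly B = 3 bytes: K' = 64 62 63.
K' ⊕ ipad = 52 54 55.
Inner input = 52 54 55 ∥ 9f.
Inner hash: XOR 52⊕54⊕55⊕9f = cc.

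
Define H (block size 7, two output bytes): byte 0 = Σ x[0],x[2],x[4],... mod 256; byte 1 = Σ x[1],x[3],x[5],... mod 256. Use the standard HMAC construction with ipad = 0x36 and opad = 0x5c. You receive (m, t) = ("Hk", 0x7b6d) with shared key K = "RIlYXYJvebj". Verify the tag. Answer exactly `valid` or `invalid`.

invalid

Key "RIlYXYJvebj" = 52 49 6c 59 58 59 4a 76 65 62 6a is 11 bytes > B = 7, so hash it first: H(key) = 2f d3, then zero-pad to 7 bytes: K' = 2f d3 00 00 00 00 00.
K' ⊕ ipad = 19 e5 36 36 36 36 36; K' ⊕ opad = 73 8f 5c 5c 5c 5c 5c.
Inner hash: even-index sum = 294 mod 256 = 38; odd-index sum = 409 mod 256 = 153 → 26 99.
Outer hash (recomputed tag): even-index sum = 544 mod 256 = 32; odd-index sum = 365 mod 256 = 109 → 20 6d.
Recomputed tag = 206d; claimed = 7b6d → mismatch.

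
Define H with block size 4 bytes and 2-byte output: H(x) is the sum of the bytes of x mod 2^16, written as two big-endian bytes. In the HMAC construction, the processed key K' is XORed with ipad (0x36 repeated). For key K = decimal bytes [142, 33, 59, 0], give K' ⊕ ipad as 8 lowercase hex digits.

Key decimal bytes [142, 33, 59, 0] = 8e 21 3b 00 is exactly B = 4 bytes: K' = 8e 21 3b 00.
XOR each byte with 0x36: 8e⊕36=b8, 21⊕36=17, 3b⊕36=0d, 00⊕36=36.

b8170d36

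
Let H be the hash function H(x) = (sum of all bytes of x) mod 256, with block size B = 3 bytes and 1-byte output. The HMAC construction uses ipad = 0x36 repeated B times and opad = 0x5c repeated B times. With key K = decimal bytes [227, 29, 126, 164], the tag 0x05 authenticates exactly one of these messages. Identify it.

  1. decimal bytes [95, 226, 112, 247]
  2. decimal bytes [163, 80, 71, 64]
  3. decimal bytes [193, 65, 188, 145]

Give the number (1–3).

Key decimal bytes [227, 29, 126, 164] = e3 1d 7e a4 is 4 bytes > B = 3, so hash it first: H(key) = 22, then zero-pad to 3 bytes: K' = 22 00 00.
K' ⊕ ipad = 14 36 36; K' ⊕ opad = 7e 5c 5c.
m1: inner = H(14 36 36 5f e2 70 f7) = 28; tag = H(7e 5c 5c 28) = 5e
m2: inner = H(14 36 36 a3 50 47 40) = fa; tag = H(7e 5c 5c fa) = 30
m3: inner = H(14 36 36 c1 41 bc 91) = cf; tag = H(7e 5c 5c cf) = 05 ← matches

3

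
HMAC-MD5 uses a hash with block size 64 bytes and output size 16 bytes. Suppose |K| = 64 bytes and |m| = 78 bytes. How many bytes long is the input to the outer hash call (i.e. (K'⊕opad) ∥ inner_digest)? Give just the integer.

Key is 64 ≤ 64 bytes, zero-padded: |K'| = 64.
Outer input = (K'⊕opad) ∥ H(inner) → 64 + 16 = 80 bytes.

80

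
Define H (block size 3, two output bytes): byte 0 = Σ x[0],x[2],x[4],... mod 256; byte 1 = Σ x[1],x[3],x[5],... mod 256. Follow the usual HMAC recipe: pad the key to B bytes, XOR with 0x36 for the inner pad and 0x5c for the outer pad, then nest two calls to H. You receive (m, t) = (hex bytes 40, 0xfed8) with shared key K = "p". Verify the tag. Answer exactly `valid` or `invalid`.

valid

Key "p" = 70 is 1 byte ≤ B = 3; zero-pad to 3 bytes: K' = 70 00 00.
K' ⊕ ipad = 46 36 36; K' ⊕ opad = 2c 5c 5c.
Inner hash: even-index sum = 124 mod 256 = 124; odd-index sum = 118 mod 256 = 118 → 7c 76.
Outer hash (recomputed tag): even-index sum = 254 mod 256 = 254; odd-index sum = 216 mod 256 = 216 → fe d8.
Recomputed tag = fed8; claimed = fed8 → match.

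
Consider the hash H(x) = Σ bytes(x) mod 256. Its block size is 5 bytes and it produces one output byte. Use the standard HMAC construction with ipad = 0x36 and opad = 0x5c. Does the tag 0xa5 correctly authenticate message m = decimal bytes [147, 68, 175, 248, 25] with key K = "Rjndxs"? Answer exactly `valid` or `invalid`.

invalid

Key "Rjndxs" = 52 6a 6e 64 78 73 is 6 bytes > B = 5, so hash it first: H(key) = 79, then zero-pad to 5 bytes: K' = 79 00 00 00 00.
K' ⊕ ipad = 4f 36 36 36 36; K' ⊕ opad = 25 5c 5c 5c 5c.
Inner hash: sum = 79+54+54+54+54+147+68+175+248+25 = 958; mod 256 = 190 → be.
Outer hash (recomputed tag): sum = 37+92+92+92+92+190 = 595; mod 256 = 83 → 53.
Recomputed tag = 53; claimed = a5 → mismatch.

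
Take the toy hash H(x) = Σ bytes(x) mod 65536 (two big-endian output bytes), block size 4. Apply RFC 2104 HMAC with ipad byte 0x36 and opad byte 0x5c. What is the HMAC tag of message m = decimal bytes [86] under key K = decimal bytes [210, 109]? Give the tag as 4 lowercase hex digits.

Key decimal bytes [210, 109] = d2 6d is 2 bytes ≤ B = 4; zero-pad to 4 bytes: K' = d2 6d 00 00.
K' ⊕ ipad = e4 5b 36 36.  K' ⊕ opad = 8e 31 5c 5c.
Inner input = (K'⊕ipad) ∥ m = e4 5b 36 36 ∥ 56.
Inner hash: sum = 228+91+54+54+86 = 513 → 02 01.
Outer input = (K'⊕opad) ∥ inner = 8e 31 5c 5c ∥ 02 01.
Outer hash (tag): sum = 142+49+92+92+2+1 = 378 → 01 7a.

017a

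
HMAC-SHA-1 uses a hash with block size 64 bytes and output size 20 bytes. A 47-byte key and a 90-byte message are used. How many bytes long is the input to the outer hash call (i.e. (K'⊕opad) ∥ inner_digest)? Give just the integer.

84

Key is 47 ≤ 64 bytes, zero-padded: |K'| = 64.
Outer input = (K'⊕opad) ∥ H(inner) → 64 + 20 = 84 bytes.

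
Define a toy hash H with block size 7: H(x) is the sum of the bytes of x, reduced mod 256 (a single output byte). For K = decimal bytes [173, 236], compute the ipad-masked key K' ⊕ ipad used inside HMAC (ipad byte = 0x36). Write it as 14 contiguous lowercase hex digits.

9bda3636363636

Key decimal bytes [173, 236] = ad ec is 2 bytes ≤ B = 7; zero-pad to 7 bytes: K' = ad ec 00 00 00 00 00.
XOR each byte with 0x36: ad⊕36=9b, ec⊕36=da, 00⊕36=36, 00⊕36=36, 00⊕36=36, 00⊕36=36, 00⊕36=36.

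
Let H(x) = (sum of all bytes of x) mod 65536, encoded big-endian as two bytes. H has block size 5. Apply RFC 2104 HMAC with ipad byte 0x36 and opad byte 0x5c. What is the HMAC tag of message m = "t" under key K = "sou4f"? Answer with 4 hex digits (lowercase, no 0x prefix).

Key "sou4f" = 73 6f 75 34 66 is exactly B = 5 bytes: K' = 73 6f 75 34 66.
K' ⊕ ipad = 45 59 43 02 50.  K' ⊕ opad = 2f 33 29 68 3a.
Inner input = (K'⊕ipad) ∥ m = 45 59 43 02 50 ∥ 74.
Inner hash: sum = 69+89+67+2+80+116 = 423 → 01 a7.
Outer input = (K'⊕opad) ∥ inner = 2f 33 29 68 3a ∥ 01 a7.
Outer hash (tag): sum = 47+51+41+104+58+1+167 = 469 → 01 d5.

01d5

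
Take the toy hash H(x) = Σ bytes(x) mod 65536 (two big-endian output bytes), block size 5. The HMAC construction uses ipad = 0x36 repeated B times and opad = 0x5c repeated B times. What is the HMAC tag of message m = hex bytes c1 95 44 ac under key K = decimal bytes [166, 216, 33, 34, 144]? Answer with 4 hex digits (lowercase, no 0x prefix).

03de

Key decimal bytes [166, 216, 33, 34, 144] = a6 d8 21 22 90 is exactly B = 5 bytes: K' = a6 d8 21 22 90.
K' ⊕ ipad = 90 ee 17 14 a6.  K' ⊕ opad = fa 84 7d 7e cc.
Inner input = (K'⊕ipad) ∥ m = 90 ee 17 14 a6 ∥ c1 95 44 ac.
Inner hash: sum = 144+238+23+20+166+193+149+68+172 = 1173 → 04 95.
Outer input = (K'⊕opad) ∥ inner = fa 84 7d 7e cc ∥ 04 95.
Outer hash (tag): sum = 250+132+125+126+204+4+149 = 990 → 03 de.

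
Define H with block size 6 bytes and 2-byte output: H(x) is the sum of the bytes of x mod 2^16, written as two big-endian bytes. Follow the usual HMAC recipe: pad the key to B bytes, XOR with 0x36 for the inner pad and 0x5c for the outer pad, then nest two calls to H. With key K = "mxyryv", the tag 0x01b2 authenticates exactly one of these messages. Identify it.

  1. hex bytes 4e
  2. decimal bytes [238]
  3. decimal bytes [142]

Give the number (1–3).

2

Key "mxyryv" = 6d 78 79 72 79 76 is exactly B = 6 bytes: K' = 6d 78 79 72 79 76.
K' ⊕ ipad = 5b 4e 4f 44 4f 40; K' ⊕ opad = 31 24 25 2e 25 2a.
m1: inner = H(5b 4e 4f 44 4f 40 4e) = 02 19; tag = H(31 24 25 2e 25 2a 02 19) = 0112
m2: inner = H(5b 4e 4f 44 4f 40 ee) = 02 b9; tag = H(31 24 25 2e 25 2a 02 b9) = 01b2 ← matches
m3: inner = H(5b 4e 4f 44 4f 40 8e) = 02 59; tag = H(31 24 25 2e 25 2a 02 59) = 0152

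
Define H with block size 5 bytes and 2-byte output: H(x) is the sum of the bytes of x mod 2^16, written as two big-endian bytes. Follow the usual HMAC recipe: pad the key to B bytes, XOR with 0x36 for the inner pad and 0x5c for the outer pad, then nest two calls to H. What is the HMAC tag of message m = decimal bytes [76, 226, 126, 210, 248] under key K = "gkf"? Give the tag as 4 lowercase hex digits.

0248

Key "gkf" = 67 6b 66 is 3 bytes ≤ B = 5; zero-pad to 5 bytes: K' = 67 6b 66 00 00.
K' ⊕ ipad = 51 5d 50 36 36.  K' ⊕ opad = 3b 37 3a 5c 5c.
Inner input = (K'⊕ipad) ∥ m = 51 5d 50 36 36 ∥ 4c e2 7e d2 f8.
Inner hash: sum = 81+93+80+54+54+76+226+126+210+248 = 1248 → 04 e0.
Outer input = (K'⊕opad) ∥ inner = 3b 37 3a 5c 5c ∥ 04 e0.
Outer hash (tag): sum = 59+55+58+92+92+4+224 = 584 → 02 48.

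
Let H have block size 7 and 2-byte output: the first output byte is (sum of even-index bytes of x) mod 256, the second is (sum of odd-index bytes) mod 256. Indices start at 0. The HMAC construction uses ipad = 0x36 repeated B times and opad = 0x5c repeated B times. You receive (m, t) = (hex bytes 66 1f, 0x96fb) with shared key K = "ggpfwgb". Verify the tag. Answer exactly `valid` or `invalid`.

Key "ggpfwgb" = 67 67 70 66 77 67 62 is exactly B = 7 bytes: K' = 67 67 70 66 77 67 62.
K' ⊕ ipad = 51 51 46 50 41 51 54; K' ⊕ opad = 3b 3b 2c 3a 2b 3b 3e.
Inner hash: even-index sum = 331 mod 256 = 75; odd-index sum = 344 mod 256 = 88 → 4b 58.
Outer hash (recomputed tag): even-index sum = 296 mod 256 = 40; odd-index sum = 251 mod 256 = 251 → 28 fb.
Recomputed tag = 28fb; claimed = 96fb → mismatch.

invalid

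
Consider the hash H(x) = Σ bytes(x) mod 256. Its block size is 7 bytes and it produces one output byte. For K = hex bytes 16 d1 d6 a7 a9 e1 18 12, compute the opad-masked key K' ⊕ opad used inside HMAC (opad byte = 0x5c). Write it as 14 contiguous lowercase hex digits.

445c5c5c5c5c5c

Key hex bytes 16 d1 d6 a7 a9 e1 18 12 is 8 bytes > B = 7, so hash it first: H(key) = 18, then zero-pad to 7 bytes: K' = 18 00 00 00 00 00 00.
XOR each byte with 0x5c: 18⊕5c=44, 00⊕5c=5c, 00⊕5c=5c, 00⊕5c=5c, 00⊕5c=5c, 00⊕5c=5c, 00⊕5c=5c.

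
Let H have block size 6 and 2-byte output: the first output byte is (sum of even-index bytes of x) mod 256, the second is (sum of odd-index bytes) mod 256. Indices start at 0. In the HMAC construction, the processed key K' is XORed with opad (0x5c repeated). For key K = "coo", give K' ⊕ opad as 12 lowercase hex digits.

3f33335c5c5c

Key "coo" = 63 6f 6f is 3 bytes ≤ B = 6; zero-pad to 6 bytes: K' = 63 6f 6f 00 00 00.
XOR each byte with 0x5c: 63⊕5c=3f, 6f⊕5c=33, 6f⊕5c=33, 00⊕5c=5c, 00⊕5c=5c, 00⊕5c=5c.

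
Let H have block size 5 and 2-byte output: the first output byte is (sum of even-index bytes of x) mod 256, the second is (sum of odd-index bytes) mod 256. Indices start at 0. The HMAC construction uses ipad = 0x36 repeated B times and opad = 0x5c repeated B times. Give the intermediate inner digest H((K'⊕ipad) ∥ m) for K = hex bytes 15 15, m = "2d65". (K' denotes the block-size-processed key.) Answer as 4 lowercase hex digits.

28c1

Key hex bytes 15 15 is 2 bytes ≤ B = 5; zero-pad to 5 bytes: K' = 15 15 00 00 00.
K' ⊕ ipad = 23 23 36 36 36.
Inner input = 23 23 36 36 36 ∥ 32 64 36 35.
Inner hash: even-index sum = 296 mod 256 = 40; odd-index sum = 193 mod 256 = 193 → 28 c1.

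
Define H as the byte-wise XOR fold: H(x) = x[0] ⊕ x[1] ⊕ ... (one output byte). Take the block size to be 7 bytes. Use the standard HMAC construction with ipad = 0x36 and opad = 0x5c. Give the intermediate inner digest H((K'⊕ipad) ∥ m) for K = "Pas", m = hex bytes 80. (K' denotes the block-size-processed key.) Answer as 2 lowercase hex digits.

Key "Pas" = 50 61 73 is 3 bytes ≤ B = 7; zero-pad to 7 bytes: K' = 50 61 73 00 00 00 00.
K' ⊕ ipad = 66 57 45 36 36 36 36.
Inner input = 66 57 45 36 36 36 36 ∥ 80.
Inner hash: XOR 66⊕57⊕45⊕36⊕36⊕36⊕36⊕80 = f4.

f4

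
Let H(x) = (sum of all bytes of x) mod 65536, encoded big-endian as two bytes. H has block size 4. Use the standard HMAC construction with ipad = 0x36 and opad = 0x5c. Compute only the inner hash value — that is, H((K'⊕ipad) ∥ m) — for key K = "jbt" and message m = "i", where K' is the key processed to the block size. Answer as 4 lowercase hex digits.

0191

Key "jbt" = 6a 62 74 is 3 bytes ≤ B = 4; zero-pad to 4 bytes: K' = 6a 62 74 00.
K' ⊕ ipad = 5c 54 42 36.
Inner input = 5c 54 42 36 ∥ 69.
Inner hash: sum = 92+84+66+54+105 = 401 → 01 91.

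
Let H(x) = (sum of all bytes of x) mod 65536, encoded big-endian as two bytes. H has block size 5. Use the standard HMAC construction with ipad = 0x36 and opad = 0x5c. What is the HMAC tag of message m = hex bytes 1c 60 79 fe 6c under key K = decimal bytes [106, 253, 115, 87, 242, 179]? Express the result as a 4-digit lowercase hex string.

0217

Key decimal bytes [106, 253, 115, 87, 242, 179] = 6a fd 73 57 f2 b3 is 6 bytes > B = 5, so hash it first: H(key) = 03 d6, then zero-pad to 5 bytes: K' = 03 d6 00 00 00.
K' ⊕ ipad = 35 e0 36 36 36.  K' ⊕ opad = 5f 8a 5c 5c 5c.
Inner input = (K'⊕ipad) ∥ m = 35 e0 36 36 36 ∥ 1c 60 79 fe 6c.
Inner hash: sum = 53+224+54+54+54+28+96+121+254+108 = 1046 → 04 16.
Outer input = (K'⊕opad) ∥ inner = 5f 8a 5c 5c 5c ∥ 04 16.
Outer hash (tag): sum = 95+138+92+92+92+4+22 = 535 → 02 17.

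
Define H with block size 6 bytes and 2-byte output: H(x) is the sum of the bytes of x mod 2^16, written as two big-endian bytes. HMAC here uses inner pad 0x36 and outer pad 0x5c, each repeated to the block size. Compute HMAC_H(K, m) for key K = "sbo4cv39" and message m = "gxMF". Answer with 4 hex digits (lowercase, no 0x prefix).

02bb

Key "sbo4cv39" = 73 62 6f 34 63 76 33 39 is 8 bytes > B = 6, so hash it first: H(key) = 02 bd, then zero-pad to 6 bytes: K' = 02 bd 00 00 00 00.
K' ⊕ ipad = 34 8b 36 36 36 36.  K' ⊕ opad = 5e e1 5c 5c 5c 5c.
Inner input = (K'⊕ipad) ∥ m = 34 8b 36 36 36 36 ∥ 67 78 4d 46.
Inner hash: sum = 52+139+54+54+54+54+103+120+77+70 = 777 → 03 09.
Outer input = (K'⊕opad) ∥ inner = 5e e1 5c 5c 5c 5c ∥ 03 09.
Outer hash (tag): sum = 94+225+92+92+92+92+3+9 = 699 → 02 bb.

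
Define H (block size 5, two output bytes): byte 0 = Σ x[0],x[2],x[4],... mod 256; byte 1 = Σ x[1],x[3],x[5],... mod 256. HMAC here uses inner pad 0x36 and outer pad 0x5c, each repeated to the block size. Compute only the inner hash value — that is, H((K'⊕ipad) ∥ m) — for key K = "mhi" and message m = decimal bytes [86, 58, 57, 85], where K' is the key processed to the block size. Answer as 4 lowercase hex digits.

7f23

Key "mhi" = 6d 68 69 is 3 bytes ≤ B = 5; zero-pad to 5 bytes: K' = 6d 68 69 00 00.
K' ⊕ ipad = 5b 5e 5f 36 36.
Inner input = 5b 5e 5f 36 36 ∥ 56 3a 39 55.
Inner hash: even-index sum = 383 mod 256 = 127; odd-index sum = 291 mod 256 = 35 → 7f 23.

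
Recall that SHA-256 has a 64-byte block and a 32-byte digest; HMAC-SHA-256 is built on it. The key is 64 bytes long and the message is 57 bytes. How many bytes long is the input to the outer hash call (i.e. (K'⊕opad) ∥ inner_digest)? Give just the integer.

Key is 64 ≤ 64 bytes, zero-padded: |K'| = 64.
Outer input = (K'⊕opad) ∥ H(inner) → 64 + 32 = 96 bytes.

96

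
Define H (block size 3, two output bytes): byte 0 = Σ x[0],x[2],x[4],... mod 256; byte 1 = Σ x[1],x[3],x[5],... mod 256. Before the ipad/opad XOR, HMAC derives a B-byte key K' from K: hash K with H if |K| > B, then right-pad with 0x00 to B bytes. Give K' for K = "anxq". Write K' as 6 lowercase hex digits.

|K| = 4 > B = 3, so first hash the key.
H(K): even-index sum = 217 mod 256 = 217; odd-index sum = 223 mod 256 = 223 → d9 df.
Zero-pad H(K) = d9 df to 3 bytes: K' = d9 df 00.

d9df00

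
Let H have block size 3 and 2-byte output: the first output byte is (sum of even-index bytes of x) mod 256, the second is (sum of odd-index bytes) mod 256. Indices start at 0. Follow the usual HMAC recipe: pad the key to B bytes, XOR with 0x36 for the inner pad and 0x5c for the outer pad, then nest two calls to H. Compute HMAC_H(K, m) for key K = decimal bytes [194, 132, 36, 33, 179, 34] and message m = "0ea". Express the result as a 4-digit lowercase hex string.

Key decimal bytes [194, 132, 36, 33, 179, 34] = c2 84 24 21 b3 22 is 6 bytes > B = 3, so hash it first: H(key) = 99 c7, then zero-pad to 3 bytes: K' = 99 c7 00.
K' ⊕ ipad = af f1 36.  K' ⊕ opad = c5 9b 5c.
Inner input = (K'⊕ipad) ∥ m = af f1 36 ∥ 30 65 61.
Inner hash: even-index sum = 330 mod 256 = 74; odd-index sum = 386 mod 256 = 130 → 4a 82.
Outer input = (K'⊕opad) ∥ inner = c5 9b 5c ∥ 4a 82.
Outer hash (tag): even-index sum = 419 mod 256 = 163; odd-index sum = 229 mod 256 = 229 → a3 e5.

a3e5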